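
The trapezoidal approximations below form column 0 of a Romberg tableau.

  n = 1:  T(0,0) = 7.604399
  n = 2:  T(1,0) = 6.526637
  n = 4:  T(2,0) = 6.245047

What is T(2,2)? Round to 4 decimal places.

Richardson extrapolation on the trapezoidal column (denominator 4−1=3):
T(1,1) = (4·6.526637 − 7.604399) / 3 = 6.167383
T(2,1) = 6.245047 + (6.245047 − 6.526637)/3 = 6.151184
T(2,2) = 6.151184 + (6.151184 − 6.167383)/15 = 6.150104

6.1501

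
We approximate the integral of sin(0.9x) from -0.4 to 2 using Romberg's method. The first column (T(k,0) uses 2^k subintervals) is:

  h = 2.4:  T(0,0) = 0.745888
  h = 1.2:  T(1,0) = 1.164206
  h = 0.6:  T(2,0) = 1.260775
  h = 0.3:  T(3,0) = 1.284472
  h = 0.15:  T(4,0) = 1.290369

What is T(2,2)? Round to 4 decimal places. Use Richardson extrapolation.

T(1,1) = (4·1.164206 − 0.745888) / 3 = 1.303645
T(2,1) = 1.260775 + (1.260775 − 1.164206)/3 = 1.292965
T(2,2) = 1.292965 + (1.292965 − 1.303645)/15 = 1.292253

1.2923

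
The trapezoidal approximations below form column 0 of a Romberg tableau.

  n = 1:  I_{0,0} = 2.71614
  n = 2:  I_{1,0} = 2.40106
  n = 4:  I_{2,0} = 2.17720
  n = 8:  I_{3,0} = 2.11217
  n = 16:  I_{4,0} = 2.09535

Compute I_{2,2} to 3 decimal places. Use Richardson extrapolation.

2.090

I_{1,1} = (4·2.40106 − 2.71614) / 3 = 2.29603
I_{2,1} = (4·2.17720 − 2.40106) / 3 = 2.10258
I_{2,2} = (16·2.10258 − 2.29603) / 15 = 2.08968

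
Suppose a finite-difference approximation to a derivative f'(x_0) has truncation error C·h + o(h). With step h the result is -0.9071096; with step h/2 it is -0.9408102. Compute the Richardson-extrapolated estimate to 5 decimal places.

The leading error scales as h; refining by a factor of 2 reduces it by 2^1 = 2.
Extrapolated value = (2·A(h/2) − A(h)) / (2 − 1)
= (2·(-0.9408102) − (-0.9071096)) / 1
= -0.9745108 / 1 = -0.9745108

-0.97451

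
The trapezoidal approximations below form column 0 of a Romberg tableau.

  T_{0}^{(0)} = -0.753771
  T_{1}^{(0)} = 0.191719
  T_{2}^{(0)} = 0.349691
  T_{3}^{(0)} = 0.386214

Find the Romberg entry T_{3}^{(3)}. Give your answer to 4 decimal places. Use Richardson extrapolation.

T_{1}^{(1)} = 0.191719 + (0.191719 − (-0.753771))/3 = 0.506882
T_{2}^{(1)} = 0.349691 + (0.349691 − 0.191719)/3 = 0.402348
T_{3}^{(1)} = 0.386214 + (0.386214 − 0.349691)/3 = 0.398388
T_{2}^{(2)} = 0.402348 + (0.402348 − 0.506882)/15 = 0.395379
T_{3}^{(2)} = (16·0.398388 − 0.402348) / 15 = 0.398124
T_{3}^{(3)} = 0.398124 + (0.398124 − 0.395379)/63 = 0.398168

0.3982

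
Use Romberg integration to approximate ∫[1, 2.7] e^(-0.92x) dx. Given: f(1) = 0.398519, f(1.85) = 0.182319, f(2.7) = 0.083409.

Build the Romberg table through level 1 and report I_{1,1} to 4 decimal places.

0.3432

I_{0,0} (trapezoid, 1 panel, h=1.7000): 0.409639
I_{1,0} (trapezoid, 2 panels, h=0.8500): 0.359791
I_{1,1} = 0.359791 + (0.359791 − 0.409639)/3 = 0.343175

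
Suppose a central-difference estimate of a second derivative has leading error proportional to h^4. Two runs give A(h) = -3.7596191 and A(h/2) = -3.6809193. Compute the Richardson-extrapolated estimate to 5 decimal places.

Extrapolated value = (16·A(h/2) − A(h)) / (16 − 1)
= (16·(-3.6809193) − (-3.7596191)) / 15
= -55.1350897 / 15 = -3.6756726

-3.67567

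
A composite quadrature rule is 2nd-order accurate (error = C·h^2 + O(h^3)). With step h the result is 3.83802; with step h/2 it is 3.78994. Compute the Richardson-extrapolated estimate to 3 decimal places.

The leading error scales as h^2; refining by a factor of 2 reduces it by 2^2 = 4.
Extrapolated value = (4·A(h/2) − A(h)) / (4 − 1)
= (4·3.78994 − 3.83802) / 3
= 11.32174 / 3 = 3.77391

3.774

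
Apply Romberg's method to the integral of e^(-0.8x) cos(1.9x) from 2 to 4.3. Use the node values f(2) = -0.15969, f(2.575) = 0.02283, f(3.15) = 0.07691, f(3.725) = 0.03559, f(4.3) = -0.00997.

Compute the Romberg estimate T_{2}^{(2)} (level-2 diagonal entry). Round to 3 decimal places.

T_{0}^{(0)} (trapezoid, 1 panel, h=2.3000): -0.19511
T_{1}^{(0)} (trapezoid, 2 panels, h=1.1500): -0.00911
T_{2}^{(0)} (trapezoid, 4 panels, h=0.5750): 0.02904
T_{1}^{(1)} = -0.00911 + (-0.00911 − (-0.19511))/3 = 0.05289
T_{2}^{(1)} = 0.02904 + (0.02904 − (-0.00911))/3 = 0.04176
T_{2}^{(2)} = 0.04176 + (0.04176 − 0.05289)/15 = 0.04102

0.041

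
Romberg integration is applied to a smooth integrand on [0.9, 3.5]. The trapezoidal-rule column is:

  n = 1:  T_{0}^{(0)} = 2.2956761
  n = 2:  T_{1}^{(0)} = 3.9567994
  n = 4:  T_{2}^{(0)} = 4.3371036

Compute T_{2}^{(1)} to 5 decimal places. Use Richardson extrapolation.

4.46387

Richardson extrapolation on the trapezoidal column (denominator 4−1=3):
T_{2}^{(1)} = 4.3371036 + (4.3371036 − 3.9567994)/3 = 4.4638717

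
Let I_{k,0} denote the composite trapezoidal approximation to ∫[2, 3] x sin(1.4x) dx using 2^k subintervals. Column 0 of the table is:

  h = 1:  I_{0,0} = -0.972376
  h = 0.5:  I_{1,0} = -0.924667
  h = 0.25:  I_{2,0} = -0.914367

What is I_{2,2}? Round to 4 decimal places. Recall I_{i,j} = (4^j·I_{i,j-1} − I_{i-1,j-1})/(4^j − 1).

-0.9111

I_{1,1} = (4·(-0.924667) − (-0.972376)) / 3 = -0.908764
I_{2,1} = -0.914367 + (-0.914367 − (-0.924667))/3 = -0.910934
I_{2,2} = -0.910934 + (-0.910934 − (-0.908764))/15 = -0.911079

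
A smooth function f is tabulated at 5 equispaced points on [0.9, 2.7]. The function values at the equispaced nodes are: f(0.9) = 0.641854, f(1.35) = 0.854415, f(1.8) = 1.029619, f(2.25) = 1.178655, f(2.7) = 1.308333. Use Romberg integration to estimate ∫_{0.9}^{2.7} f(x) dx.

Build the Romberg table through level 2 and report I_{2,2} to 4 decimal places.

I_{0,0} (trapezoid, 1 panel, h=1.8000): 1.755168
I_{1,0} (trapezoid, 2 panels, h=0.9000): 1.804241
I_{2,0} (trapezoid, 4 panels, h=0.4500): 1.817002
I_{1,1} = 1.804241 + (1.804241 − 1.755168)/3 = 1.820599
I_{2,1} = 1.817002 + (1.817002 − 1.804241)/3 = 1.821256
I_{2,2} = 1.821256 + (1.821256 − 1.820599)/15 = 1.821300

1.8213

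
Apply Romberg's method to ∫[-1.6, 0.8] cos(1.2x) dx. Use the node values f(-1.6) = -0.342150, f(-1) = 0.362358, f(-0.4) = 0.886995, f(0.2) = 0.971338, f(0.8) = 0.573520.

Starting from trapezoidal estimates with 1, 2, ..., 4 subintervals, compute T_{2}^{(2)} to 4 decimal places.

1.4651

T_{0}^{(0)} (trapezoid, 1 panel, h=2.4000): 0.277644
T_{1}^{(0)} (trapezoid, 2 panels, h=1.2000): 1.203216
T_{2}^{(0)} (trapezoid, 4 panels, h=0.6000): 1.401826
T_{1}^{(1)} = 1.203216 + (1.203216 − 0.277644)/3 = 1.511740
T_{2}^{(1)} = 1.401826 + (1.401826 − 1.203216)/3 = 1.468029
T_{2}^{(2)} = 1.468029 + (1.468029 − 1.511740)/15 = 1.465115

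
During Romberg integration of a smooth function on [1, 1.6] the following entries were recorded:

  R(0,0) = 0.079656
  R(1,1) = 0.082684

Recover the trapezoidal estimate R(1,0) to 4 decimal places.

From R(1,1) = (4·R(1,0) − R(0,0))/3, solve for R(1,0):
4·R(1,0) = 3·0.082684 + 0.079656 = 0.327708
R(1,0) = 0.081927

0.0819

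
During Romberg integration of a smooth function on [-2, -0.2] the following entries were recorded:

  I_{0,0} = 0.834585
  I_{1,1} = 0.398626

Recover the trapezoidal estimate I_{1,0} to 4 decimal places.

From I_{1,1} = (4·I_{1,0} − I_{0,0})/3, solve for I_{1,0}:
4·I_{1,0} = 3·0.398626 + 0.834585 = 2.030463
I_{1,0} = 0.507616

0.5076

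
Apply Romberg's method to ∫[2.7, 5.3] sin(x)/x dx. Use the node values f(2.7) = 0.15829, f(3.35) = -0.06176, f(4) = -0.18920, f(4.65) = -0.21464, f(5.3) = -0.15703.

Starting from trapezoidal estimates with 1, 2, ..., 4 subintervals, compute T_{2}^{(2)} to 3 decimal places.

-0.321

T_{0}^{(0)} (trapezoid, 1 panel, h=2.6000): 0.00164
T_{1}^{(0)} (trapezoid, 2 panels, h=1.3000): -0.24514
T_{2}^{(0)} (trapezoid, 4 panels, h=0.6500): -0.30223
T_{1}^{(1)} = -0.24514 + (-0.24514 − 0.00164)/3 = -0.32740
T_{2}^{(1)} = -0.30223 + (-0.30223 − (-0.24514))/3 = -0.32126
T_{2}^{(2)} = -0.32126 + (-0.32126 − (-0.32740))/15 = -0.32085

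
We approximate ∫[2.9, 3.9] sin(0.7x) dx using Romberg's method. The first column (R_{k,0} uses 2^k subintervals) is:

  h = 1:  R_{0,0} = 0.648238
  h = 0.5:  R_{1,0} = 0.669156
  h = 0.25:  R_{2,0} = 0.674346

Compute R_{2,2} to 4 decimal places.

0.6761

Richardson extrapolation on the trapezoidal column (denominator 4−1=3):
R_{1,1} = 0.669156 + (0.669156 − 0.648238)/3 = 0.676129
R_{2,1} = (4·0.674346 − 0.669156) / 3 = 0.676076
R_{2,2} = (16·0.676076 − 0.676129) / 15 = 0.676072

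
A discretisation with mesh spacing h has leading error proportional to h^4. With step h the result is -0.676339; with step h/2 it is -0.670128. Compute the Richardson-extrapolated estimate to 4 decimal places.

The leading error scales as h^4; refining by a factor of 2 reduces it by 2^4 = 16.
Extrapolated value = (16·A(h/2) − A(h)) / (16 − 1)
= (16·(-0.670128) − (-0.676339)) / 15
= -10.045709 / 15 = -0.669714

-0.6697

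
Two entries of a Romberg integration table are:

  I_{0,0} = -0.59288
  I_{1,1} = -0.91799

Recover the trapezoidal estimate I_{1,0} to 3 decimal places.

-0.837

From I_{1,1} = (4·I_{1,0} − I_{0,0})/3, solve for I_{1,0}:
4·I_{1,0} = 3·(-0.91799) + (-0.59288) = -3.34685
I_{1,0} = -0.83671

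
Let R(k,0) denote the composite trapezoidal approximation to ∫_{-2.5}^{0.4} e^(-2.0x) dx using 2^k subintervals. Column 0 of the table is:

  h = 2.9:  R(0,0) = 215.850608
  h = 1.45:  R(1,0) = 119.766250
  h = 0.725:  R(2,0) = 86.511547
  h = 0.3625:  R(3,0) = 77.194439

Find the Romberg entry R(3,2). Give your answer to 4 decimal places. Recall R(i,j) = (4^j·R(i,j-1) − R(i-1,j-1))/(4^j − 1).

Richardson extrapolation on the trapezoidal column (denominator 4−1=3):
R(2,1) = (4·86.511547 − 119.766250) / 3 = 75.426646
R(3,1) = (4·77.194439 − 86.511547) / 3 = 74.088736
R(3,2) = (16·74.088736 − 75.426646) / 15 = 73.999542

73.9995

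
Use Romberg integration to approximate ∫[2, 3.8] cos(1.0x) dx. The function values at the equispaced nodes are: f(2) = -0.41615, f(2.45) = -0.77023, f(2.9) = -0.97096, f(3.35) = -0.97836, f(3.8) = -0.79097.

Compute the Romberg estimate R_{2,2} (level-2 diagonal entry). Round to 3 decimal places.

-1.521

R_{0,0} (trapezoid, 1 panel, h=1.8000): -1.08641
R_{1,0} (trapezoid, 2 panels, h=0.9000): -1.41707
R_{2,0} (trapezoid, 4 panels, h=0.4500): -1.49540
R_{1,1} = -1.41707 + (-1.41707 − (-1.08641))/3 = -1.52729
R_{2,1} = -1.49540 + (-1.49540 − (-1.41707))/3 = -1.52151
R_{2,2} = -1.52151 + (-1.52151 − (-1.52729))/15 = -1.52112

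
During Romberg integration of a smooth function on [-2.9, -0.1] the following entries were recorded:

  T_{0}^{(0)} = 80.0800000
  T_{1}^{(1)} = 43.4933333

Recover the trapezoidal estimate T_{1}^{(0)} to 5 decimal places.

52.64000

From T_{1}^{(1)} = (4·T_{1}^{(0)} − T_{0}^{(0)})/3, solve for T_{1}^{(0)}:
4·T_{1}^{(0)} = 3·43.4933333 + 80.0800000 = 210.5599999
T_{1}^{(0)} = 52.6400000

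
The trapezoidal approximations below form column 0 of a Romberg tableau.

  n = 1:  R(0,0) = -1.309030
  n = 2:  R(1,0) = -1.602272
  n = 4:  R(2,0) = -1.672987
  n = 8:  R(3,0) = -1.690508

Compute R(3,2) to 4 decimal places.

R(2,1) = -1.672987 + (-1.672987 − (-1.602272))/3 = -1.696559
R(3,1) = (4·(-1.690508) − (-1.672987)) / 3 = -1.696348
R(3,2) = -1.696348 + (-1.696348 − (-1.696559))/15 = -1.696334
(Column j=1 coincides with Simpson's rule on the same nodes.)

-1.6963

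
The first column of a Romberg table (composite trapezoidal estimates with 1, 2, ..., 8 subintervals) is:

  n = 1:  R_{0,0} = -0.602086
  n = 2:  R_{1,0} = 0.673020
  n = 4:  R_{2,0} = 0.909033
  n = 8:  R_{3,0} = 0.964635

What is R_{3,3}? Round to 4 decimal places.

0.9829

Richardson extrapolation on the trapezoidal column (denominator 4−1=3):
R_{1,1} = (4·0.673020 − (-0.602086)) / 3 = 1.098055
R_{2,1} = 0.909033 + (0.909033 − 0.673020)/3 = 0.987704
R_{3,1} = (4·0.964635 − 0.909033) / 3 = 0.983169
R_{2,2} = 0.987704 + (0.987704 − 1.098055)/15 = 0.980347
R_{3,2} = 0.983169 + (0.983169 − 0.987704)/15 = 0.982867
R_{3,3} = 0.982867 + (0.982867 − 0.980347)/63 = 0.982907
(Column j=1 coincides with Simpson's rule on the same nodes.)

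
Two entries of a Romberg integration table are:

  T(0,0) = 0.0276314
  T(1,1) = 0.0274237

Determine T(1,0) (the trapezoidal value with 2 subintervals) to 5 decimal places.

0.02748

From T(1,1) = (4·T(1,0) − T(0,0))/3, solve for T(1,0):
4·T(1,0) = 3·0.0274237 + 0.0276314 = 0.1099025
T(1,0) = 0.0274756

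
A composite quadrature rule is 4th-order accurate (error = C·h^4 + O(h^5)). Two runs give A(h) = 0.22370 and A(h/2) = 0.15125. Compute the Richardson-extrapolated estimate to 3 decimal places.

0.146

Extrapolated value = (16·A(h/2) − A(h)) / (16 − 1)
= (16·0.15125 − 0.22370) / 15
= 2.19630 / 15 = 0.14642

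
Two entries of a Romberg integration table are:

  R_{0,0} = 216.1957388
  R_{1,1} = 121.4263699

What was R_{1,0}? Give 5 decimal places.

145.11871

From R_{1,1} = (4·R_{1,0} − R_{0,0})/3, solve for R_{1,0}:
4·R_{1,0} = 3·121.4263699 + 216.1957388 = 580.4748485
R_{1,0} = 145.1187121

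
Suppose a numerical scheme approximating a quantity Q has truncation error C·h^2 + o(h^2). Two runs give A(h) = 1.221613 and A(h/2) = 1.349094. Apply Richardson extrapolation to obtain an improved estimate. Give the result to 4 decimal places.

The leading error scales as h^2; refining by a factor of 2 reduces it by 2^2 = 4.
Extrapolated value = (4·A(h/2) − A(h)) / (4 − 1)
= (4·1.349094 − 1.221613) / 3
= 4.174763 / 3 = 1.391588

1.3916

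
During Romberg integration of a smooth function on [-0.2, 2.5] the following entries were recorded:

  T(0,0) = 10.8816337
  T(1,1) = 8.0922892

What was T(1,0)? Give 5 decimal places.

From T(1,1) = (4·T(1,0) − T(0,0))/3, solve for T(1,0):
4·T(1,0) = 3·8.0922892 + 10.8816337 = 35.1585013
T(1,0) = 8.7896253

8.78963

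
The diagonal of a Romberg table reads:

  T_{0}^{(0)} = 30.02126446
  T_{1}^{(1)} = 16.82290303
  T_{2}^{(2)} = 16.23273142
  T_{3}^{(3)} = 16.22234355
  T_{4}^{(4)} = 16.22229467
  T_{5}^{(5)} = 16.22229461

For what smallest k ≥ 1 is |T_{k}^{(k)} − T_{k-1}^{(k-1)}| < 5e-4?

|T_{1}^{(1)} − T_{0}^{(0)}| = 13.19836143 ≥ 5e-4
|T_{2}^{(2)} − T_{1}^{(1)}| = 0.59017161 ≥ 5e-4
|T_{3}^{(3)} − T_{2}^{(2)}| = 0.01038787 ≥ 5e-4
|T_{4}^{(4)} − T_{3}^{(3)}| = 0.00004888 < 5e-4

k = 4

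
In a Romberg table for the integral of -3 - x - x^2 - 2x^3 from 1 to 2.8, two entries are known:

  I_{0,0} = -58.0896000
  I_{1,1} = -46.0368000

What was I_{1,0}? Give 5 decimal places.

From I_{1,1} = (4·I_{1,0} − I_{0,0})/3, solve for I_{1,0}:
4·I_{1,0} = 3·(-46.0368000) + (-58.0896000) = -196.2000000
I_{1,0} = -49.0500000

-49.05000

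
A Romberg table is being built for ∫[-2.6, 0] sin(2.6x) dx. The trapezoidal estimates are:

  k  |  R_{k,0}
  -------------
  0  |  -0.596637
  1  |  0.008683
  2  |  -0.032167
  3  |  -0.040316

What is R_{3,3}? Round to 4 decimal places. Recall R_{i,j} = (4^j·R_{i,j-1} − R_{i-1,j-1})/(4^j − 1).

R_{1,1} = (4·0.008683 − (-0.596637)) / 3 = 0.210456
R_{2,1} = -0.032167 + (-0.032167 − 0.008683)/3 = -0.045784
R_{3,1} = (4·(-0.040316) − (-0.032167)) / 3 = -0.043032
R_{2,2} = (16·(-0.045784) − 0.210456) / 15 = -0.062867
R_{3,2} = (16·(-0.043032) − (-0.045784)) / 15 = -0.042849
R_{3,3} = -0.042849 + (-0.042849 − (-0.062867))/63 = -0.042531

-0.0425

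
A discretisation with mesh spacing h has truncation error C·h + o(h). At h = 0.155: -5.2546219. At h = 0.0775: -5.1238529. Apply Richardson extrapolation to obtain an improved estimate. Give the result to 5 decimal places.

Extrapolated value = (2·A(h/2) − A(h)) / (2 − 1)
= (2·(-5.1238529) − (-5.2546219)) / 1
= -4.9930839 / 1 = -4.9930839

-4.99308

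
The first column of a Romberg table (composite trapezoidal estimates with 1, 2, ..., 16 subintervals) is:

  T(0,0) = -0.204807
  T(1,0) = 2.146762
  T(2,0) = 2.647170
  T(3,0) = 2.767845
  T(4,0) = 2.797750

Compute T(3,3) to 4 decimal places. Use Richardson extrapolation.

Richardson extrapolation on the trapezoidal column (denominator 4−1=3):
T(1,1) = 2.146762 + (2.146762 − (-0.204807))/3 = 2.930618
T(2,1) = (4·2.647170 − 2.146762) / 3 = 2.813973
T(3,1) = (4·2.767845 − 2.647170) / 3 = 2.808070
T(2,2) = (16·2.813973 − 2.930618) / 15 = 2.806197
T(3,2) = (16·2.808070 − 2.813973) / 15 = 2.807676
T(3,3) = (64·2.807676 − 2.806197) / 63 = 2.807699

2.8077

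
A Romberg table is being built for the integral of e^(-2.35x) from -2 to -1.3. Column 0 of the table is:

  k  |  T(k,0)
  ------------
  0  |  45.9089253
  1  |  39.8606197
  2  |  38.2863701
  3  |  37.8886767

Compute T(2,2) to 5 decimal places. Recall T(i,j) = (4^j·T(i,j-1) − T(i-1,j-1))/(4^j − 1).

37.75609

T(1,1) = 39.8606197 + (39.8606197 − 45.9089253)/3 = 37.8445178
T(2,1) = (4·38.2863701 − 39.8606197) / 3 = 37.7616202
T(2,2) = (16·37.7616202 − 37.8445178) / 15 = 37.7560937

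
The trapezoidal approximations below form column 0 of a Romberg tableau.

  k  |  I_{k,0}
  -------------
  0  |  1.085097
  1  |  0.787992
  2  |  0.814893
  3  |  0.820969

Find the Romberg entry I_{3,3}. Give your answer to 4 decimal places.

0.8228

I_{1,1} = (4·0.787992 − 1.085097) / 3 = 0.688957
I_{2,1} = 0.814893 + (0.814893 − 0.787992)/3 = 0.823860
I_{3,1} = (4·0.820969 − 0.814893) / 3 = 0.822994
I_{2,2} = (16·0.823860 − 0.688957) / 15 = 0.832854
I_{3,2} = (16·0.822994 − 0.823860) / 15 = 0.822936
I_{3,3} = (64·0.822936 − 0.832854) / 63 = 0.822779
(Column j=1 coincides with Simpson's rule on the same nodes.)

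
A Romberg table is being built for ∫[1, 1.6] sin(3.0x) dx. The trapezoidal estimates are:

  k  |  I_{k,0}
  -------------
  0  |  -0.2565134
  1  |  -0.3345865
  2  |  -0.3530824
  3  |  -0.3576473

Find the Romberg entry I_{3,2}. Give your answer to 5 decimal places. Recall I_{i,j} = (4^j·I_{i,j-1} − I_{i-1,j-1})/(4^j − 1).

-0.35916

Richardson extrapolation on the trapezoidal column (denominator 4−1=3):
I_{2,1} = (4·(-0.3530824) − (-0.3345865)) / 3 = -0.3592477
I_{3,1} = (4·(-0.3576473) − (-0.3530824)) / 3 = -0.3591689
I_{3,2} = -0.3591689 + (-0.3591689 − (-0.3592477))/15 = -0.3591636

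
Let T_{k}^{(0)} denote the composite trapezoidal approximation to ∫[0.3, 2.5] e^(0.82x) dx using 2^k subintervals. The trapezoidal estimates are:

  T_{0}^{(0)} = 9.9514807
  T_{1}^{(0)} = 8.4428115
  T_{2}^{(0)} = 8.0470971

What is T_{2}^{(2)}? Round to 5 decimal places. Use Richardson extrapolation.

Richardson extrapolation on the trapezoidal column (denominator 4−1=3):
T_{1}^{(1)} = 8.4428115 + (8.4428115 − 9.9514807)/3 = 7.9399218
T_{2}^{(1)} = 8.0470971 + (8.0470971 − 8.4428115)/3 = 7.9151923
T_{2}^{(2)} = 7.9151923 + (7.9151923 − 7.9399218)/15 = 7.9135437

7.91354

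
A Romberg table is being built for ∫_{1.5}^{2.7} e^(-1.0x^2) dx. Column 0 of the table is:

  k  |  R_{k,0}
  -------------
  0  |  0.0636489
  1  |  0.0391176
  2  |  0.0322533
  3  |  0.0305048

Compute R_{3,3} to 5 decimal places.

R_{1,1} = 0.0391176 + (0.0391176 − 0.0636489)/3 = 0.0309405
R_{2,1} = (4·0.0322533 − 0.0391176) / 3 = 0.0299652
R_{3,1} = (4·0.0305048 − 0.0322533) / 3 = 0.0299220
R_{2,2} = 0.0299652 + (0.0299652 − 0.0309405)/15 = 0.0299002
R_{3,2} = 0.0299220 + (0.0299220 − 0.0299652)/15 = 0.0299191
R_{3,3} = (64·0.0299191 − 0.0299002) / 63 = 0.0299194

0.02992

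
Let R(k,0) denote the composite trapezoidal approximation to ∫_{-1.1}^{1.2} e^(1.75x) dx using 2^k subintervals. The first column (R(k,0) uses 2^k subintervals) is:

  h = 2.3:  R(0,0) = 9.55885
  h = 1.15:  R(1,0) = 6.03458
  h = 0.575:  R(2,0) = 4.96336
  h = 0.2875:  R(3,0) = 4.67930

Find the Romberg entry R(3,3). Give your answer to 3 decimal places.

4.583

R(1,1) = (4·6.03458 − 9.55885) / 3 = 4.85982
R(2,1) = 4.96336 + (4.96336 − 6.03458)/3 = 4.60629
R(3,1) = (4·4.67930 − 4.96336) / 3 = 4.58461
R(2,2) = 4.60629 + (4.60629 − 4.85982)/15 = 4.58939
R(3,2) = (16·4.58461 − 4.60629) / 15 = 4.58316
R(3,3) = (64·4.58316 − 4.58939) / 63 = 4.58306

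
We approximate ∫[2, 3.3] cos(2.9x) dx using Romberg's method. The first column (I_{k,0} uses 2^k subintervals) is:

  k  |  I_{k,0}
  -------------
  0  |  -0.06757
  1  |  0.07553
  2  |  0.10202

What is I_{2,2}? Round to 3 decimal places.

0.110

I_{1,1} = (4·0.07553 − (-0.06757)) / 3 = 0.12323
I_{2,1} = 0.10202 + (0.10202 − 0.07553)/3 = 0.11085
I_{2,2} = 0.11085 + (0.11085 − 0.12323)/15 = 0.11002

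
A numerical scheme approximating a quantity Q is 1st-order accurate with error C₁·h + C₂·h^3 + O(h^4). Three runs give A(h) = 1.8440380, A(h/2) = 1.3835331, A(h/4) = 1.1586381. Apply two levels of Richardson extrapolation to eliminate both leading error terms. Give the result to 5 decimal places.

First eliminate the h term (factor 2^1 = 2):
  B₁ = (2·1.3835331 − 1.8440380)/1 = 0.9230282
  B₂ = (2·1.1586381 − 1.3835331)/1 = 0.9337431
Then eliminate the h^3 term (factor 2^3 = 8):
  (8·0.9337431 − 0.9230282)/7 = 0.9352738

0.93527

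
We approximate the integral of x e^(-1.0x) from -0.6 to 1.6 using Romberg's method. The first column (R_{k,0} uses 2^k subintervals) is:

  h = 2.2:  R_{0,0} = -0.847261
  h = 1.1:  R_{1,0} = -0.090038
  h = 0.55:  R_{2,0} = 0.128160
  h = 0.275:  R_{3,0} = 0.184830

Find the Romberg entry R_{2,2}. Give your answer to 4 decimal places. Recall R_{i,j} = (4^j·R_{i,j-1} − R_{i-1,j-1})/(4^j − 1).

Richardson extrapolation on the trapezoidal column (denominator 4−1=3):
R_{1,1} = (4·(-0.090038) − (-0.847261)) / 3 = 0.162370
R_{2,1} = 0.128160 + (0.128160 − (-0.090038))/3 = 0.200893
R_{2,2} = 0.200893 + (0.200893 − 0.162370)/15 = 0.203461

0.2035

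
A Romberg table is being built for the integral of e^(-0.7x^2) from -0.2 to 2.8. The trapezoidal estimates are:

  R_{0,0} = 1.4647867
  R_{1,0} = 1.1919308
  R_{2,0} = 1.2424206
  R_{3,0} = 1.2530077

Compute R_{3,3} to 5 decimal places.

1.25614

R_{1,1} = (4·1.1919308 − 1.4647867) / 3 = 1.1009788
R_{2,1} = (4·1.2424206 − 1.1919308) / 3 = 1.2592505
R_{3,1} = 1.2530077 + (1.2530077 − 1.2424206)/3 = 1.2565367
R_{2,2} = (16·1.2592505 − 1.1009788) / 15 = 1.2698019
R_{3,2} = 1.2565367 + (1.2565367 − 1.2592505)/15 = 1.2563558
R_{3,3} = (64·1.2563558 − 1.2698019) / 63 = 1.2561424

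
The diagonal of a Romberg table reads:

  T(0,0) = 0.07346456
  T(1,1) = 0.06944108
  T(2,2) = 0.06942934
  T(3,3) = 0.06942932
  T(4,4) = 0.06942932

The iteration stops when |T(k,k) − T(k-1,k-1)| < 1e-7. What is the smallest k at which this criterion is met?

k = 3

|T(1,1) − T(0,0)| = 0.00402348 ≥ 1e-7
|T(2,2) − T(1,1)| = 0.00001174 ≥ 1e-7
|T(3,3) − T(2,2)| = 0.00000002 < 1e-7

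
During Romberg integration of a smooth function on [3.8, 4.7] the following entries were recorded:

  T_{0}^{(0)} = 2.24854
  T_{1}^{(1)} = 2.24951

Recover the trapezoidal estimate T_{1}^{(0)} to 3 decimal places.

From T_{1}^{(1)} = (4·T_{1}^{(0)} − T_{0}^{(0)})/3, solve for T_{1}^{(0)}:
4·T_{1}^{(0)} = 3·2.24951 + 2.24854 = 8.99707
T_{1}^{(0)} = 2.24927

2.249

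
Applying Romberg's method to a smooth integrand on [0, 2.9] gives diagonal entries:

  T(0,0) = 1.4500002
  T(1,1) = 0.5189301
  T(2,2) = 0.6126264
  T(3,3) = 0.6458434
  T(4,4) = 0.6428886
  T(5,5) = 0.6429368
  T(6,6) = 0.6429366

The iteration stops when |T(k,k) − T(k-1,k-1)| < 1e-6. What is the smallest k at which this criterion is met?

k = 6

|T(1,1) − T(0,0)| = 0.9310701 ≥ 1e-6
|T(2,2) − T(1,1)| = 0.0936963 ≥ 1e-6
|T(3,3) − T(2,2)| = 0.0332170 ≥ 1e-6
|T(4,4) − T(3,3)| = 0.0029548 ≥ 1e-6
|T(5,5) − T(4,4)| = 0.0000482 ≥ 1e-6
|T(6,6) − T(5,5)| = 0.0000002 < 1e-6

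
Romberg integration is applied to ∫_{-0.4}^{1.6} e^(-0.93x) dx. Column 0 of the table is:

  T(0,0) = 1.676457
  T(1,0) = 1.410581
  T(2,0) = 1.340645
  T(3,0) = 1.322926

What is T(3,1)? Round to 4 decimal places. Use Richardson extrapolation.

1.3170

Richardson extrapolation on the trapezoidal column (denominator 4−1=3):
T(3,1) = 1.322926 + (1.322926 − 1.340645)/3 = 1.317020
(Column j=1 coincides with Simpson's rule on the same nodes.)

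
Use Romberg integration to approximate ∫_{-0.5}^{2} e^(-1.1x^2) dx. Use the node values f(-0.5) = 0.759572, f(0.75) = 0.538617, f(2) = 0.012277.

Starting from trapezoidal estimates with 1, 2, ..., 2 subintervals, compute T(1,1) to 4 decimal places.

T(0,0) (trapezoid, 1 panel, h=2.5000): 0.964811
T(1,0) (trapezoid, 2 panels, h=1.2500): 1.155677
T(1,1) = 1.155677 + (1.155677 − 0.964811)/3 = 1.219299

1.2193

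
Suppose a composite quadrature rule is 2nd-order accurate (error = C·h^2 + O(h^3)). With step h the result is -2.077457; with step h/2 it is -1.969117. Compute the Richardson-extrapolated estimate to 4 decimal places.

-1.9330

The leading error scales as h^2; refining by a factor of 2 reduces it by 2^2 = 4.
Extrapolated value = (4·A(h/2) − A(h)) / (4 − 1)
= (4·(-1.969117) − (-2.077457)) / 3
= -5.799011 / 3 = -1.933004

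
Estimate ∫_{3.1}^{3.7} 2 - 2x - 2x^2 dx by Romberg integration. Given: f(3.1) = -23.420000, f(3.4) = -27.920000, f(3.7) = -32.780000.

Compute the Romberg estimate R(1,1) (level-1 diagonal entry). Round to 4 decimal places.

-16.7880

R(0,0) (trapezoid, 1 panel, h=0.6000): -16.860000
R(1,0) (trapezoid, 2 panels, h=0.3000): -16.806000
R(1,1) = -16.806000 + (-16.806000 − (-16.860000))/3 = -16.788000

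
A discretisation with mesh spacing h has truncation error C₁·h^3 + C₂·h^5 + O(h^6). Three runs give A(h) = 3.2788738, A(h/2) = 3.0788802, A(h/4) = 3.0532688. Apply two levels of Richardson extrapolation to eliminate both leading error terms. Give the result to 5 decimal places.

3.04959

First eliminate the h^3 term (factor 2^3 = 8):
  B₁ = (8·3.0788802 − 3.2788738)/7 = 3.0503097
  B₂ = (8·3.0532688 − 3.0788802)/7 = 3.0496100
Then eliminate the h^5 term (factor 2^5 = 32):
  (32·3.0496100 − 3.0503097)/31 = 3.0495874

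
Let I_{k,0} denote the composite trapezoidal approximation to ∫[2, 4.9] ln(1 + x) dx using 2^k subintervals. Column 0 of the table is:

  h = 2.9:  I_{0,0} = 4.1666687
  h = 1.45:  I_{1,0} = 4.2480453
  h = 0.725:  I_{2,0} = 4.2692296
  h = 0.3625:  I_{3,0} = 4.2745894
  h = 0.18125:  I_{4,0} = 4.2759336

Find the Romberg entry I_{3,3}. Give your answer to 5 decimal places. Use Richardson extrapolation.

Richardson extrapolation on the trapezoidal column (denominator 4−1=3):
I_{1,1} = 4.2480453 + (4.2480453 − 4.1666687)/3 = 4.2751708
I_{2,1} = 4.2692296 + (4.2692296 − 4.2480453)/3 = 4.2762910
I_{3,1} = 4.2745894 + (4.2745894 − 4.2692296)/3 = 4.2763760
I_{2,2} = (16·4.2762910 − 4.2751708) / 15 = 4.2763657
I_{3,2} = 4.2763760 + (4.2763760 − 4.2762910)/15 = 4.2763817
I_{3,3} = (64·4.2763817 − 4.2763657) / 63 = 4.2763820

4.27638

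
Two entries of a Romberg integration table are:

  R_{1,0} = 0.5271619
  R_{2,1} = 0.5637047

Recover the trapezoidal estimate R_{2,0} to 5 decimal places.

0.55457

From R_{2,1} = (4·R_{2,0} − R_{1,0})/3, solve for R_{2,0}:
4·R_{2,0} = 3·0.5637047 + 0.5271619 = 2.2182760
R_{2,0} = 0.5545690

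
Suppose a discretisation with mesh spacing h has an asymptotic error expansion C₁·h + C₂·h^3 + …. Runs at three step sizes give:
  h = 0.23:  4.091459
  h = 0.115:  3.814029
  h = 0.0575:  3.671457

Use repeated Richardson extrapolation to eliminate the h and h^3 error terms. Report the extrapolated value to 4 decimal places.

3.5278

First eliminate the h term (factor 2^1 = 2):
  B₁ = (2·3.814029 − 4.091459)/1 = 3.536599
  B₂ = (2·3.671457 − 3.814029)/1 = 3.528885
Then eliminate the h^3 term (factor 2^3 = 8):
  (8·3.528885 − 3.536599)/7 = 3.527783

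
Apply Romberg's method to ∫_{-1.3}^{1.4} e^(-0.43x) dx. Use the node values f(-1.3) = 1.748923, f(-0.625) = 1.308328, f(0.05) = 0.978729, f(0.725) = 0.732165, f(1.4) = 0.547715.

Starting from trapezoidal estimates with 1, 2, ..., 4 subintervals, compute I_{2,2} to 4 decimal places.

I_{0,0} (trapezoid, 1 panel, h=2.7000): 3.100461
I_{1,0} (trapezoid, 2 panels, h=1.3500): 2.871515
I_{2,0} (trapezoid, 4 panels, h=0.6750): 2.813090
I_{1,1} = 2.871515 + (2.871515 − 3.100461)/3 = 2.795200
I_{2,1} = 2.813090 + (2.813090 − 2.871515)/3 = 2.793615
I_{2,2} = 2.793615 + (2.793615 − 2.795200)/15 = 2.793509

2.7935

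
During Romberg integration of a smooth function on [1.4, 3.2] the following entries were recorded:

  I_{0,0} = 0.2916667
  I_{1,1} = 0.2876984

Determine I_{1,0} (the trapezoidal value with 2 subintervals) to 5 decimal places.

0.28869

From I_{1,1} = (4·I_{1,0} − I_{0,0})/3, solve for I_{1,0}:
4·I_{1,0} = 3·0.2876984 + 0.2916667 = 1.1547619
I_{1,0} = 0.2886905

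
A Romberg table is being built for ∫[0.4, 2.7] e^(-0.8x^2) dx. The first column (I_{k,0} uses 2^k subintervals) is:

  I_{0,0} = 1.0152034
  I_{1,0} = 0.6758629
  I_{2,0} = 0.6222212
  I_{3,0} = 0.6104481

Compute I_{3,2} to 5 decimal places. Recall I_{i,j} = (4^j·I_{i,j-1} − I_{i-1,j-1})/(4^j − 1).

0.60667

Richardson extrapolation on the trapezoidal column (denominator 4−1=3):
I_{2,1} = 0.6222212 + (0.6222212 − 0.6758629)/3 = 0.6043406
I_{3,1} = (4·0.6104481 − 0.6222212) / 3 = 0.6065237
I_{3,2} = 0.6065237 + (0.6065237 − 0.6043406)/15 = 0.6066692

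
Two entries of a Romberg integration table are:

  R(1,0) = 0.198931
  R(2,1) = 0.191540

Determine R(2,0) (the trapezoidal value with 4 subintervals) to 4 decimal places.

0.1934

From R(2,1) = (4·R(2,0) − R(1,0))/3, solve for R(2,0):
4·R(2,0) = 3·0.191540 + 0.198931 = 0.773551
R(2,0) = 0.193388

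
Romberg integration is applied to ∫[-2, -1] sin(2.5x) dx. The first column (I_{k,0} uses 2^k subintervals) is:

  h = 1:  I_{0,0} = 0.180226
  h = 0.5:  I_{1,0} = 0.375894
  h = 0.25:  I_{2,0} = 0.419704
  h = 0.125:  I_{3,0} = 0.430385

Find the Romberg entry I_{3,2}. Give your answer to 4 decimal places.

0.4339

Richardson extrapolation on the trapezoidal column (denominator 4−1=3):
I_{2,1} = (4·0.419704 − 0.375894) / 3 = 0.434307
I_{3,1} = 0.430385 + (0.430385 − 0.419704)/3 = 0.433945
I_{3,2} = (16·0.433945 − 0.434307) / 15 = 0.433921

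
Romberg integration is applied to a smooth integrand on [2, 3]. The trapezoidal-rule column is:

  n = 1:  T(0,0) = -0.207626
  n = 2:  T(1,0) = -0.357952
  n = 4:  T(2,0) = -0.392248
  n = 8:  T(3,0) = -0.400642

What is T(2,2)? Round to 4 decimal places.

-0.4034

Richardson extrapolation on the trapezoidal column (denominator 4−1=3):
T(1,1) = -0.357952 + (-0.357952 − (-0.207626))/3 = -0.408061
T(2,1) = -0.392248 + (-0.392248 − (-0.357952))/3 = -0.403680
T(2,2) = -0.403680 + (-0.403680 − (-0.408061))/15 = -0.403388
(Column j=1 coincides with Simpson's rule on the same nodes.)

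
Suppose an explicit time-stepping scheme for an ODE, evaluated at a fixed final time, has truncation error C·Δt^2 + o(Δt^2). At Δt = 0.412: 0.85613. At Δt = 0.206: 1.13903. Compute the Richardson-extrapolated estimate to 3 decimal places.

1.233

The leading error scales as Δt^2; refining by a factor of 2 reduces it by 2^2 = 4.
Extrapolated value = (4·A(Δt/2) − A(Δt)) / (4 − 1)
= (4·1.13903 − 0.85613) / 3
= 3.69999 / 3 = 1.23333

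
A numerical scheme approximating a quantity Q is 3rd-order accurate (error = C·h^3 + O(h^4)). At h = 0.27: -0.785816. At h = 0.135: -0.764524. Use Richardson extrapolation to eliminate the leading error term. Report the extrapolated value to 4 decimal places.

The leading error scales as h^3; refining by a factor of 2 reduces it by 2^3 = 8.
Extrapolated value = (8·A(h/2) − A(h)) / (8 − 1)
= (8·(-0.764524) − (-0.785816)) / 7
= -5.330376 / 7 = -0.761482

-0.7615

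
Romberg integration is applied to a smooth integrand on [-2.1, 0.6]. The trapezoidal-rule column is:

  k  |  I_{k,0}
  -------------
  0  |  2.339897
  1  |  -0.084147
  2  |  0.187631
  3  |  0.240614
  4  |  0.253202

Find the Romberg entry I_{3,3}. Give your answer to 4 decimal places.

I_{1,1} = (4·(-0.084147) − 2.339897) / 3 = -0.892162
I_{2,1} = 0.187631 + (0.187631 − (-0.084147))/3 = 0.278224
I_{3,1} = 0.240614 + (0.240614 − 0.187631)/3 = 0.258275
I_{2,2} = (16·0.278224 − (-0.892162)) / 15 = 0.356250
I_{3,2} = 0.258275 + (0.258275 − 0.278224)/15 = 0.256945
I_{3,3} = 0.256945 + (0.256945 − 0.356250)/63 = 0.255369

0.2554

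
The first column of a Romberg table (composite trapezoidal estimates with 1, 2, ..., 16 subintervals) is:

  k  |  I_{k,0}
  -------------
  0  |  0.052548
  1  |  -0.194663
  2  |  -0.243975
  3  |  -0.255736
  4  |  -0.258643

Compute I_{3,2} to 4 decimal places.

I_{2,1} = (4·(-0.243975) − (-0.194663)) / 3 = -0.260412
I_{3,1} = -0.255736 + (-0.255736 − (-0.243975))/3 = -0.259656
I_{3,2} = (16·(-0.259656) − (-0.260412)) / 15 = -0.259606
(Column j=1 coincides with Simpson's rule on the same nodes.)

-0.2596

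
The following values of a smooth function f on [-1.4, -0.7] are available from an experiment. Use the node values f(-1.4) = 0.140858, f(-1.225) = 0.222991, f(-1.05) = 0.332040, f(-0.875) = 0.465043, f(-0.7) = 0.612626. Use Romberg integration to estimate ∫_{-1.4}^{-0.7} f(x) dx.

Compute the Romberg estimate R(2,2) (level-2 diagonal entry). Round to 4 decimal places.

0.2433

R(0,0) (trapezoid, 1 panel, h=0.7000): 0.263719
R(1,0) (trapezoid, 2 panels, h=0.3500): 0.248074
R(2,0) (trapezoid, 4 panels, h=0.1750): 0.244443
R(1,1) = 0.248074 + (0.248074 − 0.263719)/3 = 0.242859
R(2,1) = 0.244443 + (0.244443 − 0.248074)/3 = 0.243233
R(2,2) = 0.243233 + (0.243233 − 0.242859)/15 = 0.243258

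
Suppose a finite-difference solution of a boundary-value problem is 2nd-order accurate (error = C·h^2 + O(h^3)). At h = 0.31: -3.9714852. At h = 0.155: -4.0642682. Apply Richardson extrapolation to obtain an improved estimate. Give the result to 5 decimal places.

The leading error scales as h^2; refining by a factor of 2 reduces it by 2^2 = 4.
Extrapolated value = (4·A(h/2) − A(h)) / (4 − 1)
= (4·(-4.0642682) − (-3.9714852)) / 3
= -12.2855876 / 3 = -4.0951959

-4.09520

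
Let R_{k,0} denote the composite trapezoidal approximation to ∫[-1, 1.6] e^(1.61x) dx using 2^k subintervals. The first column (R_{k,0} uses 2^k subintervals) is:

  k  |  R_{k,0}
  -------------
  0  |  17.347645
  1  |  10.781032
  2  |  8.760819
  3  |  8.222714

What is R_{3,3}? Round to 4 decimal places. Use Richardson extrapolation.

Richardson extrapolation on the trapezoidal column (denominator 4−1=3):
R_{1,1} = 10.781032 + (10.781032 − 17.347645)/3 = 8.592161
R_{2,1} = (4·8.760819 − 10.781032) / 3 = 8.087415
R_{3,1} = (4·8.222714 − 8.760819) / 3 = 8.043346
R_{2,2} = 8.087415 + (8.087415 − 8.592161)/15 = 8.053765
R_{3,2} = (16·8.043346 − 8.087415) / 15 = 8.040408
R_{3,3} = (64·8.040408 − 8.053765) / 63 = 8.040196

8.0402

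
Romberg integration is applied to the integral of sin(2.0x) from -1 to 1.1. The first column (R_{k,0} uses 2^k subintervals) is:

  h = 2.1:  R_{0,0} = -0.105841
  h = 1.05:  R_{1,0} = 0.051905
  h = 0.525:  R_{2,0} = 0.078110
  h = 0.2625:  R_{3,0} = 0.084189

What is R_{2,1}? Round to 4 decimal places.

0.0868

R_{2,1} = (4·0.078110 − 0.051905) / 3 = 0.086845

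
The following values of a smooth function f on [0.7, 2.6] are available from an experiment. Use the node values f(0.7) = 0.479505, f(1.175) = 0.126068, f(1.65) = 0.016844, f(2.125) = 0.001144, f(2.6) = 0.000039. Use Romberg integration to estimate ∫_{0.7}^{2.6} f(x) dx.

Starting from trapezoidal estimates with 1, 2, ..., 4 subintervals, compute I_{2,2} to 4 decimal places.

0.1611

I_{0,0} (trapezoid, 1 panel, h=1.9000): 0.455567
I_{1,0} (trapezoid, 2 panels, h=0.9500): 0.243785
I_{2,0} (trapezoid, 4 panels, h=0.4750): 0.182318
I_{1,1} = 0.243785 + (0.243785 − 0.455567)/3 = 0.173191
I_{2,1} = 0.182318 + (0.182318 − 0.243785)/3 = 0.161829
I_{2,2} = 0.161829 + (0.161829 − 0.173191)/15 = 0.161072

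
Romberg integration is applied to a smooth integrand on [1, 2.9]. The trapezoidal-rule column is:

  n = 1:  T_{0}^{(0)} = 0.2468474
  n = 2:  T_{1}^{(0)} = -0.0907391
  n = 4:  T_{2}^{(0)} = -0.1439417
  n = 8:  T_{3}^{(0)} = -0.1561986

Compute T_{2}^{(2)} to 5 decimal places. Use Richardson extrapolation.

Richardson extrapolation on the trapezoidal column (denominator 4−1=3):
T_{1}^{(1)} = -0.0907391 + (-0.0907391 − 0.2468474)/3 = -0.2032679
T_{2}^{(1)} = -0.1439417 + (-0.1439417 − (-0.0907391))/3 = -0.1616759
T_{2}^{(2)} = -0.1616759 + (-0.1616759 − (-0.2032679))/15 = -0.1589031
(Column j=1 coincides with Simpson's rule on the same nodes.)

-0.15890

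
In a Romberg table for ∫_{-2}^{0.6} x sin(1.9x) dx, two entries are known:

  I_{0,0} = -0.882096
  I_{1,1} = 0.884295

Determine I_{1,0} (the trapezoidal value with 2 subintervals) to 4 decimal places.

From I_{1,1} = (4·I_{1,0} − I_{0,0})/3, solve for I_{1,0}:
4·I_{1,0} = 3·0.884295 + (-0.882096) = 1.770789
I_{1,0} = 0.442697

0.4427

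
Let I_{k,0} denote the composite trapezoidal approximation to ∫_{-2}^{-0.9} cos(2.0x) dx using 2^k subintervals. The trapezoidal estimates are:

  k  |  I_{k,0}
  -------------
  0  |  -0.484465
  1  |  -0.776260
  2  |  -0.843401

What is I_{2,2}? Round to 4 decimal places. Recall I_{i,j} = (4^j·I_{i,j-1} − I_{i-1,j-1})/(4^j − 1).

-0.8653

Richardson extrapolation on the trapezoidal column (denominator 4−1=3):
I_{1,1} = (4·(-0.776260) − (-0.484465)) / 3 = -0.873525
I_{2,1} = -0.843401 + (-0.843401 − (-0.776260))/3 = -0.865781
I_{2,2} = -0.865781 + (-0.865781 − (-0.873525))/15 = -0.865265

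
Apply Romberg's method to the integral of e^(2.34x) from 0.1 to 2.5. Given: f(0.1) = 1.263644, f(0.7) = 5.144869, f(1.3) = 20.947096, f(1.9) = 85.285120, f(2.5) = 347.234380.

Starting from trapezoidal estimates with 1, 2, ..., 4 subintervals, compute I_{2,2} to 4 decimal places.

148.9230

I_{0,0} (trapezoid, 1 panel, h=2.4000): 418.197629
I_{1,0} (trapezoid, 2 panels, h=1.2000): 234.235330
I_{2,0} (trapezoid, 4 panels, h=0.6000): 171.375658
I_{1,1} = 234.235330 + (234.235330 − 418.197629)/3 = 172.914564
I_{2,1} = 171.375658 + (171.375658 − 234.235330)/3 = 150.422434
I_{2,2} = 150.422434 + (150.422434 − 172.914564)/15 = 148.922959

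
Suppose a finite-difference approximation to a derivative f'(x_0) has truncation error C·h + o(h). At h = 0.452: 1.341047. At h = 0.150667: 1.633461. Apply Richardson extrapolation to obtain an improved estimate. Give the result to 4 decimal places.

The leading error scales as h; refining by a factor of 3 reduces it by 3^1 = 3.
Extrapolated value = (3·A(h/3) − A(h)) / (3 − 1)
= (3·1.633461 − 1.341047) / 2
= 3.559336 / 2 = 1.779668

1.7797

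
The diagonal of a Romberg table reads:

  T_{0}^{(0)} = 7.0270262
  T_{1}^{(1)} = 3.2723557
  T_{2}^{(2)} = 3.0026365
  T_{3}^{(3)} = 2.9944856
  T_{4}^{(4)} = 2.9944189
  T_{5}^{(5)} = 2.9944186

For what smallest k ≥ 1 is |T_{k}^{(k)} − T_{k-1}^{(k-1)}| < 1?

|T_{1}^{(1)} − T_{0}^{(0)}| = 3.7546705 ≥ 1
|T_{2}^{(2)} − T_{1}^{(1)}| = 0.2697192 < 1

k = 2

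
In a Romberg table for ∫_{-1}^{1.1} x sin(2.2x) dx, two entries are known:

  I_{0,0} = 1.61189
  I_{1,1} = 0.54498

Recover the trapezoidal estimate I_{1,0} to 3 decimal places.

0.812

From I_{1,1} = (4·I_{1,0} − I_{0,0})/3, solve for I_{1,0}:
4·I_{1,0} = 3·0.54498 + 1.61189 = 3.24683
I_{1,0} = 0.81171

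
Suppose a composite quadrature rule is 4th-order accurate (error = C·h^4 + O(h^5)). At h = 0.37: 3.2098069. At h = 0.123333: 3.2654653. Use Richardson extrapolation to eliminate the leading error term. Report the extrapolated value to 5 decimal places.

3.26616

The leading error scales as h^4; refining by a factor of 3 reduces it by 3^4 = 81.
Extrapolated value = (81·A(h/3) − A(h)) / (81 − 1)
= (81·3.2654653 − 3.2098069) / 80
= 261.2928824 / 80 = 3.2661610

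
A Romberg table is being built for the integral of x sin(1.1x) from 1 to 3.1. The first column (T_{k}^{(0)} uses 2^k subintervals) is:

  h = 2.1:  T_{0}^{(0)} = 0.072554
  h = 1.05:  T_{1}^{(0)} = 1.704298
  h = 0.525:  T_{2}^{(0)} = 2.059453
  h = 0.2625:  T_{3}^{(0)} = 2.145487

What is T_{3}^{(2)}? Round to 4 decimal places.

T_{2}^{(1)} = (4·2.059453 − 1.704298) / 3 = 2.177838
T_{3}^{(1)} = (4·2.145487 − 2.059453) / 3 = 2.174165
T_{3}^{(2)} = (16·2.174165 − 2.177838) / 15 = 2.173920
(Column j=1 coincides with Simpson's rule on the same nodes.)

2.1739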